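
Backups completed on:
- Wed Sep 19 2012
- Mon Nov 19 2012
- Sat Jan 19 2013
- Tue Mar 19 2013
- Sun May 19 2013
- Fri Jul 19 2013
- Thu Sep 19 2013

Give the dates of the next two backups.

Tue Nov 19 2013, Sun Jan 19 2014

Gaps: 61, 61, 59, 61, 61, 62 days — not constant. Every event is on the 19th of the month.
Pattern: the 19th of every 2 months.
Next: November 2013 → Tue Nov 19 2013.
Next: January 2014 → Sun Jan 19 2014.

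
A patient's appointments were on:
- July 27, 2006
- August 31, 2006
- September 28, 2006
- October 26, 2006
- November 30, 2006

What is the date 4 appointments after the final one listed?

March 29, 2007

All Thursdays; the gaps (35, 28, 28, 35) vary with month length.
This is the last Thursday of each month.
Last Thursday of December 2006: December 28, 2006.
January 2007 ends with Thursday January 25, 2007.
February 2007 ends with Thursday February 22, 2007.
March 2007 ends with Thursday March 29, 2007.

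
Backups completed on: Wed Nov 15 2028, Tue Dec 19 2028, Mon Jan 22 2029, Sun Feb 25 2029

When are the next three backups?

Sat Mar 31 2029, Fri May 4 2029, Thu Jun 7 2029

The spacing is 34, 34, 34 days — always 34 days.
Sun Feb 25 2029 + 34 days = Sat Mar 31 2029.
Sat Mar 31 2029 + 34 days = Fri May 4 2029.
Fri May 4 2029 + 34 days = Thu Jun 7 2029.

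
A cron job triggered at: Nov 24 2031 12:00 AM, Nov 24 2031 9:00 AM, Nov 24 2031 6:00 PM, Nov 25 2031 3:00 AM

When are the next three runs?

Nov 25 2031 12:00 PM, Nov 25 2031 9:00 PM, Nov 26 2031 6:00 AM

The interval is a steady 9 hours (9, 9, 9).
Nov 25 2031 3:00 AM + 9 h = Nov 25 2031 12:00 PM.
Nov 25 2031 12:00 PM + 9 h = Nov 25 2031 9:00 PM.
Nov 25 2031 9:00 PM + 9 h = Nov 26 2031 6:00 AM.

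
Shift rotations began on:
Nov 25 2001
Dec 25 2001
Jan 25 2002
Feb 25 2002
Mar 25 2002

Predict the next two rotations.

Apr 25 2002, May 25 2002

The day-of-month is always 25 (30, 31, 31, 28 days between events).
So this recurs on the 25th of each month.
April 2002: Apr 25 2002.
Next: May 2002 → May 25 2002.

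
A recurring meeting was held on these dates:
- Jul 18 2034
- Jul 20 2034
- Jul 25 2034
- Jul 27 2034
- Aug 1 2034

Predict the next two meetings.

Gaps: 2, 5, 2, 5 days — not constant, but cyclic with period 2.
The events fall on every Tuesday and Thursday.
Next Thursday: Aug 3 2034.
The following Tuesday is Aug 8 2034.

Aug 3 2034, Aug 8 2034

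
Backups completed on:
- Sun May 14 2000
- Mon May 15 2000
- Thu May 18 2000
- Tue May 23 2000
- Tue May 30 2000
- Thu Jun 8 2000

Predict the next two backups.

Intervals are 1, 3, 5, 7, 9 days — an arithmetic progression with common difference 2.
Next gap: 11 days. Thu Jun 8 2000 + 11 days = Mon Jun 19 2000.
Next gap: 13 days. Mon Jun 19 2000 + 13 days = Sun Jul 2 2000.

Mon Jun 19 2000, Sun Jul 2 2000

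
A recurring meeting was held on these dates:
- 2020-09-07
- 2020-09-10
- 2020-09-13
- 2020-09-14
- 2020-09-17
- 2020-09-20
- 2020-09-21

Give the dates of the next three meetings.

Every event lands on a Monday or Thursday or Sunday (gaps cycle 3, 3, 1, 3, 3, 1).
So the schedule is: every Monday, Thursday and Sunday.
The following Thursday is 2020-09-24.
Next Sunday: 2020-09-27.
Next Monday: 2020-09-28.

2020-09-24, 2020-09-27, 2020-09-28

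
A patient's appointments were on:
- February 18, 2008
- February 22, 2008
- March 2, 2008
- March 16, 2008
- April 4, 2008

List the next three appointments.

Intervals are 4, 9, 14, 19 days — an arithmetic progression with common difference 5.
Next gap: 24 days. April 4, 2008 + 24 days = April 28, 2008.
Next gap: 29 days. April 28, 2008 + 29 days = May 27, 2008.
Next gap: 34 days. May 27, 2008 + 34 days = June 30, 2008.

April 28, 2008; May 27, 2008; June 30, 2008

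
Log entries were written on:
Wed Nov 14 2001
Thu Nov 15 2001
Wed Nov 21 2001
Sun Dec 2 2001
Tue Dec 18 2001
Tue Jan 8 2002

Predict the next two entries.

Gaps: 1, 6, 11, 16, 21 days — each gap is 5 larger than the previous one.
Next gap: 26 days. Tue Jan 8 2002 + 26 days = Sun Feb 3 2002.
Next gap: 31 days. Sun Feb 3 2002 + 31 days = Wed Mar 6 2002.

Sun Feb 3 2002, Wed Mar 6 2002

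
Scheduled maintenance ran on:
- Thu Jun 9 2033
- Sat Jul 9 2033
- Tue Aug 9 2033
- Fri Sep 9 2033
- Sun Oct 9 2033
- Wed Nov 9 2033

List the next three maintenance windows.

Gaps: 30, 31, 31, 30, 31 days — not constant. Every event is on the 9th of the month.
Pattern: the 9th of each month.
December 2033: Fri Dec 9 2033.
Next: January 2034 → Mon Jan 9 2034.
February 2034: Thu Feb 9 2034.

Fri Dec 9 2033, Mon Jan 9 2034, Thu Feb 9 2034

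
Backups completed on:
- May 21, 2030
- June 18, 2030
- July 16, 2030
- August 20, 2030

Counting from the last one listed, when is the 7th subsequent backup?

All dates are Tuesdays, 28, 28, 35 days apart.
Specifically, the 3rd Tuesday of each month.
3rd Tuesday of September 2030: September 17, 2030.
October 2030 — 3rd Tuesday is October 15, 2030.
3rd Tuesday of November 2030: November 19, 2030.
December 2030 — 3rd Tuesday is December 17, 2030.
3rd Tuesday of January 2031: January 21, 2031.
February 2031 — 3rd Tuesday is February 18, 2031.
3rd Tuesday of March 2031: March 18, 2031.

March 18, 2031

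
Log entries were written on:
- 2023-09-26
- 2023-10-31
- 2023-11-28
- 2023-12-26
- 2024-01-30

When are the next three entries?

2024-02-27, 2024-03-26, 2024-04-30

These are Tuesdays with 35, 28, 28, 35-day gaps.
Each is the final Tuesday of its month — 2023-10-31 is past the 28th, so '4th Tuesday' doesn't fit.
Last Tuesday of February 2024: 2024-02-27.
Last Tuesday of March 2024: 2024-03-26.
April 2024 ends with Tuesday 2024-04-30.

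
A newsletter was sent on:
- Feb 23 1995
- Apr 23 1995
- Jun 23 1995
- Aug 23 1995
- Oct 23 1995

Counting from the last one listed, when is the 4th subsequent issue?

Jun 23 1996

Gaps: 59, 61, 61, 61 days — not constant. Every event is on the 23rd of the month.
Pattern: the 23rd of every 2 months.
Next: December 1995 → Dec 23 1995.
Next: February 1996 → Feb 23 1996.
Next: April 1996 → Apr 23 1996.
Next: June 1996 → Jun 23 1996.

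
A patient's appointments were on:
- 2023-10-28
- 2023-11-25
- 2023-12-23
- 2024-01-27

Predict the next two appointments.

All dates are Saturdays, 28, 28, 35 days apart.
Specifically, the 4th Saturday of each month.
February 2024 — 4th Saturday is 2024-02-24.
4th Saturday of March 2024: 2024-03-23.

2024-02-24, 2024-03-23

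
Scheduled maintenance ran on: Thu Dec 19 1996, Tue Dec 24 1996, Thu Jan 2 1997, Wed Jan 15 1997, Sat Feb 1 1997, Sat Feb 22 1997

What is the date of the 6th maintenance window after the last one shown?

The spacing grows by 4 each time: 5, 9, 13, 17, 21 days.
Next gap: 25 days. Sat Feb 22 1997 + 25 days = Wed Mar 19 1997.
Next gap: 29 days. Wed Mar 19 1997 + 29 days = Thu Apr 17 1997.
Next gap: 33 days. Thu Apr 17 1997 + 33 days = Tue May 20 1997.
Next gap: 37 days. Tue May 20 1997 + 37 days = Thu Jun 26 1997.
Next gap: 41 days. Thu Jun 26 1997 + 41 days = Wed Aug 6 1997.
Next gap: 45 days. Wed Aug 6 1997 + 45 days = Sat Sep 20 1997.

Sat Sep 20 1997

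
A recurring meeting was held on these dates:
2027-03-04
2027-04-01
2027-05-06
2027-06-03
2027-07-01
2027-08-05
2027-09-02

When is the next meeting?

Gaps: 28, 35, 28, 28, 35, 28 days — a mix of 28 and 35. Every date is a Thursday.
Each is the 1st Thursday of its month.
October 2027 — 1st Thursday is 2027-10-07.

2027-10-07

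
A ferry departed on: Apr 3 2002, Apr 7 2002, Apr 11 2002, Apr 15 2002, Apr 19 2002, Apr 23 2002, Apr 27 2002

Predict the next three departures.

Every event comes 4 days after the last (4, 4, 4, 4, 4, 4).
Apr 27 2002 + 4 days = May 1 2002.
May 1 2002 + 4 days = May 5 2002.
May 5 2002 + 4 days = May 9 2002.

May 1 2002, May 5 2002, May 9 2002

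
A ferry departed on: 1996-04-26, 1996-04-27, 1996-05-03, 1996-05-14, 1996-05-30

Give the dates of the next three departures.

1996-06-20, 1996-07-16, 1996-08-16

Gaps: 1, 6, 11, 16 days — each gap is 5 larger than the previous one.
Next gap: 21 days. 1996-05-30 + 21 days = 1996-06-20.
Next gap: 26 days. 1996-06-20 + 26 days = 1996-07-16.
Next gap: 31 days. 1996-07-16 + 31 days = 1996-08-16.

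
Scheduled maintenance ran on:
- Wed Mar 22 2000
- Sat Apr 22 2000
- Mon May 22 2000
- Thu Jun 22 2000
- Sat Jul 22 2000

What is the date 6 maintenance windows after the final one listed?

Mon Jan 22 2001

The day-of-month is always 22 (31, 30, 31, 30 days between events).
So this recurs on the 22nd of each month.
August 2000: Tue Aug 22 2000.
September 2000: Fri Sep 22 2000.
October 2000: Sun Oct 22 2000.
Next: November 2000 → Wed Nov 22 2000.
Next: December 2000 → Fri Dec 22 2000.
Next: January 2001 → Mon Jan 22 2001.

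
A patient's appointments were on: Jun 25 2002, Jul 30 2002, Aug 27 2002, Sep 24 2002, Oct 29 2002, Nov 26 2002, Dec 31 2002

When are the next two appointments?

All Tuesdays; the gaps (35, 28, 28, 35, 28, 35) vary with month length.
This is the last Tuesday of each month.
January 2003 ends with Tuesday Jan 28 2003.
Last Tuesday of February 2003: Feb 25 2003.

Jan 28 2003, Feb 25 2003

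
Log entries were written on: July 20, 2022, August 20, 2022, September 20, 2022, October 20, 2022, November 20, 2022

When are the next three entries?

The day-of-month is always 20 (31, 31, 30, 31 days between events).
So this recurs on the 20th of each month.
December 2022: December 20, 2022.
January 2023: January 20, 2023.
February 2023: February 20, 2023.

December 20, 2022; January 20, 2023; February 20, 2023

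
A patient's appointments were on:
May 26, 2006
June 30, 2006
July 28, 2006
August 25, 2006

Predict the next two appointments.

September 29, 2006; October 27, 2006

These are Fridays with 35, 28, 28-day gaps.
Each is the final Friday of its month — June 30, 2006 is past the 28th, so '4th Friday' doesn't fit.
September 2006 ends with Friday September 29, 2006.
October 2006 ends with Friday October 27, 2006.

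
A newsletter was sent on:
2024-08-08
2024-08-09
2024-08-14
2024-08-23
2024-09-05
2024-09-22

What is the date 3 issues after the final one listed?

2024-12-06

Intervals are 1, 5, 9, 13, 17 days — an arithmetic progression with common difference 4.
Next gap: 21 days. 2024-09-22 + 21 days = 2024-10-13.
Next gap: 25 days. 2024-10-13 + 25 days = 2024-11-07.
Next gap: 29 days. 2024-11-07 + 29 days = 2024-12-06.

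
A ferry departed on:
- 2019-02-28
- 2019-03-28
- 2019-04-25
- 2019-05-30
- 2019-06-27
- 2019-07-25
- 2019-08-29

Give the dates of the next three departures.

2019-09-26, 2019-10-31, 2019-11-28

Every date is a Thursday; gaps 28, 28, 35, 28, 28, 35 days.
Each is the last Thursday of its month (at least one falls on the 29th or later, ruling out '4th Thursday').
Last Thursday of September 2019: 2019-09-26.
October 2019 ends with Thursday 2019-10-31.
November 2019 ends with Thursday 2019-11-28.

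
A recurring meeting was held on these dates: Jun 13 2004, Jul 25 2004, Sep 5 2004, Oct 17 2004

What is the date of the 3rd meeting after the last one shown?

The spacing is 42, 42, 42 days — always 42 days.
Oct 17 2004 + 42 days = Nov 28 2004.
Nov 28 2004 + 42 days = Jan 9 2005.
Jan 9 2005 + 42 days = Feb 20 2005.

Feb 20 2005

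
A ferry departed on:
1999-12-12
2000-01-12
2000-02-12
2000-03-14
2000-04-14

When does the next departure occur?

The spacing is 31, 31, 31, 31 days — always 31 days.
2000-04-14 + 31 days = 2000-05-15.

2000-05-15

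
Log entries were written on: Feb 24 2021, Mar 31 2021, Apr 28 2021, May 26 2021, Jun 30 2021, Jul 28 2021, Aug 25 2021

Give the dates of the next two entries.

Sep 29 2021, Oct 27 2021

All Wednesdays; the gaps (35, 28, 28, 35, 28, 28) vary with month length.
This is the last Wednesday of each month.
Last Wednesday of September 2021: Sep 29 2021.
October 2021 ends with Wednesday Oct 27 2021.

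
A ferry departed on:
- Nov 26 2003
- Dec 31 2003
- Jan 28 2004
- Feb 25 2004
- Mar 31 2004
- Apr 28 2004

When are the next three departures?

Every date is a Wednesday; gaps 35, 28, 28, 35, 28 days.
Each is the last Wednesday of its month (at least one falls on the 29th or later, ruling out '4th Wednesday').
May 2004 ends with Wednesday May 26 2004.
Last Wednesday of June 2004: Jun 30 2004.
Last Wednesday of July 2004: Jul 28 2004.

May 26 2004, Jun 30 2004, Jul 28 2004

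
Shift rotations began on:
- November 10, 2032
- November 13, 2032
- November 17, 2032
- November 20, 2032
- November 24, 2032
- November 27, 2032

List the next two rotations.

Gaps: 3, 4, 3, 4, 3 days — not constant, but cyclic with period 2.
The events fall on every Wednesday and Saturday.
Next Wednesday: December 1, 2032.
Next Saturday: December 4, 2032.

December 1, 2032; December 4, 2032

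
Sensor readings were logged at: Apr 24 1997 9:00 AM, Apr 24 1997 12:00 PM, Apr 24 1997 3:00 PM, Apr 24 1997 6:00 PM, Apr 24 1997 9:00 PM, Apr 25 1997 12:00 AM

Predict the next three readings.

The interval is a steady 3 hours (3, 3, 3, 3, 3).
Apr 25 1997 12:00 AM + 3 h = Apr 25 1997 3:00 AM.
Apr 25 1997 3:00 AM + 3 h = Apr 25 1997 6:00 AM.
Apr 25 1997 6:00 AM + 3 h = Apr 25 1997 9:00 AM.

Apr 25 1997 3:00 AM, Apr 25 1997 6:00 AM, Apr 25 1997 9:00 AM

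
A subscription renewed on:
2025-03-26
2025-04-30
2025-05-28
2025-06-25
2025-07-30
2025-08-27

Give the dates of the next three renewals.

All Wednesdays; the gaps (35, 28, 28, 35, 28) vary with month length.
This is the last Wednesday of each month.
September 2025 ends with Wednesday 2025-09-24.
October 2025 ends with Wednesday 2025-10-29.
November 2025 ends with Wednesday 2025-11-26.

2025-09-24, 2025-10-29, 2025-11-26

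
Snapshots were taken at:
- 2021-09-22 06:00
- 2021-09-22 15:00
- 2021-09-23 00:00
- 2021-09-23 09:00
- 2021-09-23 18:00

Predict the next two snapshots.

2021-09-24 03:00, 2021-09-24 12:00

Spacing: 9, 9, 9, 9 h — constant 9 h.
2021-09-23 18:00 + 9 h = 2021-09-24 03:00.
2021-09-24 03:00 + 9 h = 2021-09-24 12:00.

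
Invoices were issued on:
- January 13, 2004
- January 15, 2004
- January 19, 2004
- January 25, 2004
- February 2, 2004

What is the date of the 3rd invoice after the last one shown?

March 9, 2004

Intervals are 2, 4, 6, 8 days — an arithmetic progression with common difference 2.
Next gap: 10 days. February 2, 2004 + 10 days = February 12, 2004.
Next gap: 12 days. February 12, 2004 + 12 days = February 24, 2004.
Next gap: 14 days. February 24, 2004 + 14 days = March 9, 2004.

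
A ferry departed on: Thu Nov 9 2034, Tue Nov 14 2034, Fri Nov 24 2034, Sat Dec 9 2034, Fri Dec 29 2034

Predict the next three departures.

Gaps: 5, 10, 15, 20 days — each gap is 5 larger than the previous one.
Next gap: 25 days. Fri Dec 29 2034 + 25 days = Tue Jan 23 2035.
Next gap: 30 days. Tue Jan 23 2035 + 30 days = Thu Feb 22 2035.
Next gap: 35 days. Thu Feb 22 2035 + 35 days = Thu Mar 29 2035.

Tue Jan 23 2035, Thu Feb 22 2035, Thu Mar 29 2035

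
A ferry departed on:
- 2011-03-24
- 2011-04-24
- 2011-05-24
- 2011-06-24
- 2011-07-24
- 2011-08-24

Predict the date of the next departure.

The day-of-month is always 24 (31, 30, 31, 30, 31 days between events).
So this recurs on the 24th of each month.
Next: September 2011 → 2011-09-24.

2011-09-24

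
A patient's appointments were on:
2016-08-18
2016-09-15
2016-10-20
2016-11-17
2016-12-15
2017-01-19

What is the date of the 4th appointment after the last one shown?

2017-05-18

These are Thursdays at 28- or 35-day spacing (28, 35, 28, 28, 35).
The pattern: 3rd Thursday of the month.
3rd Thursday of February 2017: 2017-02-16.
3rd Thursday of March 2017: 2017-03-16.
April 2017 — 3rd Thursday is 2017-04-20.
3rd Thursday of May 2017: 2017-05-18.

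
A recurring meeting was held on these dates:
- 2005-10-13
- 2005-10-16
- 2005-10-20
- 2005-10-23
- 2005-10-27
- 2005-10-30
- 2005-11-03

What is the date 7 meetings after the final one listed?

2005-11-27

Every event lands on a Thursday or Sunday (gaps cycle 3, 4, 3, 4, 3, 4).
So the schedule is: every Thursday and Sunday.
Next Sunday: 2005-11-06.
The following Thursday is 2005-11-10.
The following Sunday is 2005-11-13.
The following Thursday is 2005-11-17.
The following Sunday is 2005-11-20.
The following Thursday is 2005-11-24.
Next Sunday: 2005-11-27.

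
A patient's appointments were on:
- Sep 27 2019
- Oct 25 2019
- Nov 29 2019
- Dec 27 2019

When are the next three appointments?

Jan 31 2020, Feb 28 2020, Mar 27 2020

Every date is a Friday; gaps 28, 35, 28 days.
Each is the last Friday of its month (at least one falls on the 29th or later, ruling out '4th Friday').
Last Friday of January 2020: Jan 31 2020.
February 2020 ends with Friday Feb 28 2020.
March 2020 ends with Friday Mar 27 2020.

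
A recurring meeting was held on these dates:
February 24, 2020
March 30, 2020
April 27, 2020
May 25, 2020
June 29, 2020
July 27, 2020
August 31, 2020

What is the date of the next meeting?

September 28, 2020

Every date is a Monday; gaps 35, 28, 28, 35, 28, 35 days.
Each is the last Monday of its month (at least one falls on the 29th or later, ruling out '4th Monday').
Last Monday of September 2020: September 28, 2020.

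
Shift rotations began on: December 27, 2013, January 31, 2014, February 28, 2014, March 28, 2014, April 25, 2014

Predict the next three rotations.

May 30, 2014; June 27, 2014; July 25, 2014

These are Fridays with 35, 28, 28, 28-day gaps.
Each is the final Friday of its month — January 31, 2014 is past the 28th, so '4th Friday' doesn't fit.
Last Friday of May 2014: May 30, 2014.
June 2014 ends with Friday June 27, 2014.
Last Friday of July 2014: July 25, 2014.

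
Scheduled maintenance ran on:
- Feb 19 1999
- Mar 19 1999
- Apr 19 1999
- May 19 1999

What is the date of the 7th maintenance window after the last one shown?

Dec 19 1999

Gaps: 28, 31, 30 days — not constant. Every event is on the 19th of the month.
Pattern: the 19th of each month.
June 1999: Jun 19 1999.
Next: July 1999 → Jul 19 1999.
August 1999: Aug 19 1999.
Next: September 1999 → Sep 19 1999.
October 1999: Oct 19 1999.
Next: November 1999 → Nov 19 1999.
Next: December 1999 → Dec 19 1999.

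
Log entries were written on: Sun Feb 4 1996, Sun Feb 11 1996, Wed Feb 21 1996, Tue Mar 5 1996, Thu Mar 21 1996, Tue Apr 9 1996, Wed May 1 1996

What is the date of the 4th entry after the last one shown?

The spacing grows by 3 each time: 7, 10, 13, 16, 19, 22 days.
Next gap: 25 days. Wed May 1 1996 + 25 days = Sun May 26 1996.
Next gap: 28 days. Sun May 26 1996 + 28 days = Sun Jun 23 1996.
Next gap: 31 days. Sun Jun 23 1996 + 31 days = Wed Jul 24 1996.
Next gap: 34 days. Wed Jul 24 1996 + 34 days = Tue Aug 27 1996.

Tue Aug 27 1996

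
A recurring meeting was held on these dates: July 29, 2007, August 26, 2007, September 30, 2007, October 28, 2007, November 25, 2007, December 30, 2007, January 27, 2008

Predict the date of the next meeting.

February 24, 2008

These are Sundays with 28, 35, 28, 28, 35, 28-day gaps.
Each is the final Sunday of its month — July 29, 2007 is past the 28th, so '4th Sunday' doesn't fit.
February 2008 ends with Sunday February 24, 2008.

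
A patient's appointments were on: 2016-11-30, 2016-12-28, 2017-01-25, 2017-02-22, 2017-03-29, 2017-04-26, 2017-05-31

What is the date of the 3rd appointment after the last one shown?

2017-08-30

These are Wednesdays with 28, 28, 28, 35, 28, 35-day gaps.
Each is the final Wednesday of its month — 2016-11-30 is past the 28th, so '4th Wednesday' doesn't fit.
June 2017 ends with Wednesday 2017-06-28.
July 2017 ends with Wednesday 2017-07-26.
August 2017 ends with Wednesday 2017-08-30.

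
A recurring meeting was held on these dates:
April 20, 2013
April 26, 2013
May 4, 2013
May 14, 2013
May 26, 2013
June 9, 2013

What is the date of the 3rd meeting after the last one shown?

August 2, 2013

Intervals are 6, 8, 10, 12, 14 days — an arithmetic progression with common difference 2.
Next gap: 16 days. June 9, 2013 + 16 days = June 25, 2013.
Next gap: 18 days. June 25, 2013 + 18 days = July 13, 2013.
Next gap: 20 days. July 13, 2013 + 20 days = August 2, 2013.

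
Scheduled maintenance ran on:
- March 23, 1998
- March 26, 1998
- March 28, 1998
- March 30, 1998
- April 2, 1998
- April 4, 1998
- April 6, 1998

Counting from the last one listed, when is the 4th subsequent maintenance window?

The gap pattern 3, 2, 2, 3, 2, 2 repeats every 3 events.
These are the Mondays, Thursdays and Saturdays of each week.
Next Thursday: April 9, 1998.
Next Saturday: April 11, 1998.
Next Monday: April 13, 1998.
The following Thursday is April 16, 1998.

April 16, 1998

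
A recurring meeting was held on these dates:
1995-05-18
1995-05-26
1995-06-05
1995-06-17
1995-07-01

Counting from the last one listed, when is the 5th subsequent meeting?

Intervals are 8, 10, 12, 14 days — an arithmetic progression with common difference 2.
Next gap: 16 days. 1995-07-01 + 16 days = 1995-07-17.
Next gap: 18 days. 1995-07-17 + 18 days = 1995-08-04.
Next gap: 20 days. 1995-08-04 + 20 days = 1995-08-24.
Next gap: 22 days. 1995-08-24 + 22 days = 1995-09-15.
Next gap: 24 days. 1995-09-15 + 24 days = 1995-10-09.

1995-10-09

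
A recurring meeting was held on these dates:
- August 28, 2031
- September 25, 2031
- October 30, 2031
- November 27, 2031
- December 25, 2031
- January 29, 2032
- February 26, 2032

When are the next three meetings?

March 25, 2032; April 29, 2032; May 27, 2032

These are Thursdays with 28, 35, 28, 28, 35, 28-day gaps.
Each is the final Thursday of its month — October 30, 2031 is past the 28th, so '4th Thursday' doesn't fit.
Last Thursday of March 2032: March 25, 2032.
Last Thursday of April 2032: April 29, 2032.
May 2032 ends with Thursday May 27, 2032.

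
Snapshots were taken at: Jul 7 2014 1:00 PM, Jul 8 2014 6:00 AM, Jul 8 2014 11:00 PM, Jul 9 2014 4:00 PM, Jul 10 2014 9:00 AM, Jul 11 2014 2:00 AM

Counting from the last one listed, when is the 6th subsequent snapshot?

Gaps: 17, 17, 17, 17, 17 hours — each event is 17 hours after the previous one.
Jul 11 2014 2:00 AM + 17 h = Jul 11 2014 7:00 PM.
Jul 11 2014 7:00 PM + 17 h = Jul 12 2014 12:00 PM.
Jul 12 2014 12:00 PM + 17 h = Jul 13 2014 5:00 AM.
Jul 13 2014 5:00 AM + 17 h = Jul 13 2014 10:00 PM.
Jul 13 2014 10:00 PM + 17 h = Jul 14 2014 3:00 PM.
Jul 14 2014 3:00 PM + 17 h = Jul 15 2014 8:00 AM.

Jul 15 2014 8:00 AM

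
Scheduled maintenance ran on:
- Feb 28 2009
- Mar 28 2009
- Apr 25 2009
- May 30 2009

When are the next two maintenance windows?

These are Saturdays with 28, 28, 35-day gaps.
Each is the final Saturday of its month — May 30 2009 is past the 28th, so '4th Saturday' doesn't fit.
June 2009 ends with Saturday Jun 27 2009.
July 2009 ends with Saturday Jul 25 2009.

Jun 27 2009, Jul 25 2009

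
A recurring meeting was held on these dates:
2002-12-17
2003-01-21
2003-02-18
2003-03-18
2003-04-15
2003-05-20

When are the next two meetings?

2003-06-17, 2003-07-15

All dates are Tuesdays, 35, 28, 28, 28, 35 days apart.
Specifically, the 3rd Tuesday of each month.
June 2003 — 3rd Tuesday is 2003-06-17.
July 2003 — 3rd Tuesday is 2003-07-15.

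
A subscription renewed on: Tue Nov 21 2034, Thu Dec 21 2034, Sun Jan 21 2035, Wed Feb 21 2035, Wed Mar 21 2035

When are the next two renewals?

Sat Apr 21 2035, Mon May 21 2035

Each date is the 21st; the gaps (30, 31, 31, 28) track the month lengths.
The rule is the 21st of each month.
April 2035: Sat Apr 21 2035.
May 2035: Mon May 21 2035.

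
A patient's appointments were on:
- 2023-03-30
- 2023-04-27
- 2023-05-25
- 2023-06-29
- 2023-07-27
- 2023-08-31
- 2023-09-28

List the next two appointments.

2023-10-26, 2023-11-30

Every date is a Thursday; gaps 28, 28, 35, 28, 35, 28 days.
Each is the last Thursday of its month (at least one falls on the 29th or later, ruling out '4th Thursday').
Last Thursday of October 2023: 2023-10-26.
November 2023 ends with Thursday 2023-11-30.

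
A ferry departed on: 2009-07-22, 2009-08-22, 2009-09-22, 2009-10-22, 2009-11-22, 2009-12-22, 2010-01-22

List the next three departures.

2010-02-22, 2010-03-22, 2010-04-22

Each date is the 22nd; the gaps (31, 31, 30, 31, 30, 31) track the month lengths.
The rule is the 22nd of each month.
February 2010: 2010-02-22.
Next: March 2010 → 2010-03-22.
April 2010: 2010-04-22.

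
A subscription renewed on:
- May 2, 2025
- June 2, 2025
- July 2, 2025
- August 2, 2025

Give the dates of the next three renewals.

September 2, 2025; October 2, 2025; November 2, 2025

The day-of-month is always 2 (31, 30, 31 days between events).
So this recurs on the 2nd of each month.
September 2025: September 2, 2025.
Next: October 2025 → October 2, 2025.
Next: November 2025 → November 2, 2025.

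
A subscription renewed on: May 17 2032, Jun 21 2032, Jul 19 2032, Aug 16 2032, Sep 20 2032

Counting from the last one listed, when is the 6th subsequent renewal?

Mar 21 2033

All dates are Mondays, 35, 28, 28, 35 days apart.
Specifically, the 3rd Monday of each month.
3rd Monday of October 2032: Oct 18 2032.
3rd Monday of November 2032: Nov 15 2032.
3rd Monday of December 2032: Dec 20 2032.
3rd Monday of January 2033: Jan 17 2033.
3rd Monday of February 2033: Feb 21 2033.
March 2033 — 3rd Monday is Mar 21 2033.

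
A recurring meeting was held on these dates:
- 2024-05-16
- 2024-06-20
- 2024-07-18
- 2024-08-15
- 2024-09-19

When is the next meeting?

All dates are Thursdays, 35, 28, 28, 35 days apart.
Specifically, the 3rd Thursday of each month.
3rd Thursday of October 2024: 2024-10-17.

2024-10-17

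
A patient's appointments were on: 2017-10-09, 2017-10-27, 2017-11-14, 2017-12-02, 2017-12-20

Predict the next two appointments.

2018-01-07, 2018-01-25

Gaps between consecutive events: 18, 18, 18, 18 days — a constant 18-day interval.
2017-12-20 + 18 days = 2018-01-07.
2018-01-07 + 18 days = 2018-01-25.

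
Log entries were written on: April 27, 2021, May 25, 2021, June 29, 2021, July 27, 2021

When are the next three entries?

August 31, 2021; September 28, 2021; October 26, 2021

These are Tuesdays with 28, 35, 28-day gaps.
Each is the final Tuesday of its month — June 29, 2021 is past the 28th, so '4th Tuesday' doesn't fit.
August 2021 ends with Tuesday August 31, 2021.
Last Tuesday of September 2021: September 28, 2021.
October 2021 ends with Tuesday October 26, 2021.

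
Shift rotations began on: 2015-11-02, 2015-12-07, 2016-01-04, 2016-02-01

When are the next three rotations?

2016-03-07, 2016-04-04, 2016-05-02

These are Mondays at 28- or 35-day spacing (35, 28, 28).
The pattern: 1st Monday of the month.
1st Monday of March 2016: 2016-03-07.
1st Monday of April 2016: 2016-04-04.
May 2016 — 1st Monday is 2016-05-02.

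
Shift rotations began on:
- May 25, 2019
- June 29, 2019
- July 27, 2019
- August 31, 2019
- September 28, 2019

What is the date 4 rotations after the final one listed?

Every date is a Saturday; gaps 35, 28, 35, 28 days.
Each is the last Saturday of its month (at least one falls on the 29th or later, ruling out '4th Saturday').
October 2019 ends with Saturday October 26, 2019.
November 2019 ends with Saturday November 30, 2019.
December 2019 ends with Saturday December 28, 2019.
Last Saturday of January 2020: January 25, 2020.

January 25, 2020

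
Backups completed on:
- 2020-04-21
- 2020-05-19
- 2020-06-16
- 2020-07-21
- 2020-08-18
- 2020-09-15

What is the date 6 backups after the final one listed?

These are Tuesdays at 28- or 35-day spacing (28, 28, 35, 28, 28).
The pattern: 3rd Tuesday of the month.
3rd Tuesday of October 2020: 2020-10-20.
3rd Tuesday of November 2020: 2020-11-17.
3rd Tuesday of December 2020: 2020-12-15.
January 2021 — 3rd Tuesday is 2021-01-19.
February 2021 — 3rd Tuesday is 2021-02-16.
March 2021 — 3rd Tuesday is 2021-03-16.

2021-03-16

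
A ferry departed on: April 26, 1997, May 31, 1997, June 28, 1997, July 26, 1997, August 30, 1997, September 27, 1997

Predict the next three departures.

October 25, 1997; November 29, 1997; December 27, 1997

Every date is a Saturday; gaps 35, 28, 28, 35, 28 days.
Each is the last Saturday of its month (at least one falls on the 29th or later, ruling out '4th Saturday').
Last Saturday of October 1997: October 25, 1997.
Last Saturday of November 1997: November 29, 1997.
December 1997 ends with Saturday December 27, 1997.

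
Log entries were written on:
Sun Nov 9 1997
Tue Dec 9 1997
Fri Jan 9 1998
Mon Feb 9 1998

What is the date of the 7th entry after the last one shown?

Gaps: 30, 31, 31 days — not constant. Every event is on the 9th of the month.
Pattern: the 9th of each month.
Next: March 1998 → Mon Mar 9 1998.
April 1998: Thu Apr 9 1998.
May 1998: Sat May 9 1998.
June 1998: Tue Jun 9 1998.
Next: July 1998 → Thu Jul 9 1998.
August 1998: Sun Aug 9 1998.
September 1998: Wed Sep 9 1998.

Wed Sep 9 1998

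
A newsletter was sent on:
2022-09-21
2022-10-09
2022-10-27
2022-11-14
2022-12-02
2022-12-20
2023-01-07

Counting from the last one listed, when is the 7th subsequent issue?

2023-05-13

Every event comes 18 days after the last (18, 18, 18, 18, 18, 18).
2023-01-07 + 18 days = 2023-01-25.
2023-01-25 + 18 days = 2023-02-12.
2023-02-12 + 18 days = 2023-03-02.
2023-03-02 + 18 days = 2023-03-20.
2023-03-20 + 18 days = 2023-04-07.
2023-04-07 + 18 days = 2023-04-25.
2023-04-25 + 18 days = 2023-05-13.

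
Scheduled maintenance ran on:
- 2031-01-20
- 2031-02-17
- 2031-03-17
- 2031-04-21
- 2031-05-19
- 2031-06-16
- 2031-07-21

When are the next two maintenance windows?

2031-08-18, 2031-09-15

These are Mondays at 28- or 35-day spacing (28, 28, 35, 28, 28, 35).
The pattern: 3rd Monday of the month.
August 2031 — 3rd Monday is 2031-08-18.
September 2031 — 3rd Monday is 2031-09-15.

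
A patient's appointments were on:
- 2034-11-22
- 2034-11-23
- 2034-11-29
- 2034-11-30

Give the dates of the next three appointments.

Gaps: 1, 6, 1 days — not constant, but cyclic with period 2.
The events fall on every Wednesday and Thursday.
Next Wednesday: 2034-12-06.
Next Thursday: 2034-12-07.
Next Wednesday: 2034-12-13.

2034-12-06, 2034-12-07, 2034-12-13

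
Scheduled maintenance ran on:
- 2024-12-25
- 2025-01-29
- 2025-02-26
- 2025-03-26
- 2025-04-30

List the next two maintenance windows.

2025-05-28, 2025-06-25

Every date is a Wednesday; gaps 35, 28, 28, 35 days.
Each is the last Wednesday of its month (at least one falls on the 29th or later, ruling out '4th Wednesday').
Last Wednesday of May 2025: 2025-05-28.
Last Wednesday of June 2025: 2025-06-25.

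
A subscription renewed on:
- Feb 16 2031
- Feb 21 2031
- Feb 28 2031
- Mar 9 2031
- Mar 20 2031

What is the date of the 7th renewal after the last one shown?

Jul 31 2031

Gaps: 5, 7, 9, 11 days — each gap is 2 larger than the previous one.
Next gap: 13 days. Mar 20 2031 + 13 days = Apr 2 2031.
Next gap: 15 days. Apr 2 2031 + 15 days = Apr 17 2031.
Next gap: 17 days. Apr 17 2031 + 17 days = May 4 2031.
Next gap: 19 days. May 4 2031 + 19 days = May 23 2031.
Next gap: 21 days. May 23 2031 + 21 days = Jun 13 2031.
Next gap: 23 days. Jun 13 2031 + 23 days = Jul 6 2031.
Next gap: 25 days. Jul 6 2031 + 25 days = Jul 31 2031.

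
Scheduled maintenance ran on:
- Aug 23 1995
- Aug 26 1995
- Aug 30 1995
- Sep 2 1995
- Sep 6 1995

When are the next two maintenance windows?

Every event lands on a Wednesday or Saturday (gaps cycle 3, 4, 3, 4).
So the schedule is: every Wednesday and Saturday.
The following Saturday is Sep 9 1995.
Next Wednesday: Sep 13 1995.

Sep 9 1995, Sep 13 1995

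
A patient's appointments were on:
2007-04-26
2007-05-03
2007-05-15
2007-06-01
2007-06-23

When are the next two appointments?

2007-07-20, 2007-08-21

Intervals are 7, 12, 17, 22 days — an arithmetic progression with common difference 5.
Next gap: 27 days. 2007-06-23 + 27 days = 2007-07-20.
Next gap: 32 days. 2007-07-20 + 32 days = 2007-08-21.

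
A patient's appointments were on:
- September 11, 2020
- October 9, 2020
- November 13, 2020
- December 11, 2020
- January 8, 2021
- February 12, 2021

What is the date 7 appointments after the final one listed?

September 10, 2021

These are Fridays at 28- or 35-day spacing (28, 35, 28, 28, 35).
The pattern: 2nd Friday of the month.
March 2021 — 2nd Friday is March 12, 2021.
2nd Friday of April 2021: April 9, 2021.
2nd Friday of May 2021: May 14, 2021.
2nd Friday of June 2021: June 11, 2021.
July 2021 — 2nd Friday is July 9, 2021.
August 2021 — 2nd Friday is August 13, 2021.
September 2021 — 2nd Friday is September 10, 2021.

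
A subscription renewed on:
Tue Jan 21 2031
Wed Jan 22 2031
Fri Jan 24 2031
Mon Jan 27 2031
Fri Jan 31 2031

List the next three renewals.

Wed Feb 5 2031, Tue Feb 11 2031, Tue Feb 18 2031

The spacing grows by 1 each time: 1, 2, 3, 4 days.
Next gap: 5 days. Fri Jan 31 2031 + 5 days = Wed Feb 5 2031.
Next gap: 6 days. Wed Feb 5 2031 + 6 days = Tue Feb 11 2031.
Next gap: 7 days. Tue Feb 11 2031 + 7 days = Tue Feb 18 2031.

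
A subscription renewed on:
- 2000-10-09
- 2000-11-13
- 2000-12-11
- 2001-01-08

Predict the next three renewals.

2001-02-12, 2001-03-12, 2001-04-09

All dates are Mondays, 35, 28, 28 days apart.
Specifically, the 2nd Monday of each month.
February 2001 — 2nd Monday is 2001-02-12.
March 2001 — 2nd Monday is 2001-03-12.
April 2001 — 2nd Monday is 2001-04-09.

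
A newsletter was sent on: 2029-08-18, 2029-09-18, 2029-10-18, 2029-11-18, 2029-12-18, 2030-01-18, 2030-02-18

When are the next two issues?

The day-of-month is always 18 (31, 30, 31, 30, 31, 31 days between events).
So this recurs on the 18th of each month.
Next: March 2030 → 2030-03-18.
Next: April 2030 → 2030-04-18.

2030-03-18, 2030-04-18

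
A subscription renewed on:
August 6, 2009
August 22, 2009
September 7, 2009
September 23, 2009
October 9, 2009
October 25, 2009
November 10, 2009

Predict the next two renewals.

The spacing is 16, 16, 16, 16, 16, 16 days — always 16 days.
November 10, 2009 + 16 days = November 26, 2009.
November 26, 2009 + 16 days = December 12, 2009.

November 26, 2009; December 12, 2009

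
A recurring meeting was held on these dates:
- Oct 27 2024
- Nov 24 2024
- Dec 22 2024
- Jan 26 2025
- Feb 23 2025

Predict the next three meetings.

Gaps: 28, 28, 35, 28 days — a mix of 28 and 35. Every date is a Sunday.
Each is the 4th Sunday of its month.
March 2025 — 4th Sunday is Mar 23 2025.
4th Sunday of April 2025: Apr 27 2025.
4th Sunday of May 2025: May 25 2025.

Mar 23 2025, Apr 27 2025, May 25 2025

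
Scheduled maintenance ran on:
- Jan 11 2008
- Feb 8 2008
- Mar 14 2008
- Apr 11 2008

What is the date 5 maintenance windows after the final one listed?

Sep 12 2008

All dates are Fridays, 28, 35, 28 days apart.
Specifically, the 2nd Friday of each month.
May 2008 — 2nd Friday is May 9 2008.
2nd Friday of June 2008: Jun 13 2008.
July 2008 — 2nd Friday is Jul 11 2008.
2nd Friday of August 2008: Aug 8 2008.
2nd Friday of September 2008: Sep 12 2008.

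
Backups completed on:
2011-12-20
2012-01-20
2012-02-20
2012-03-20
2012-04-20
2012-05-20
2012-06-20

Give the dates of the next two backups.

2012-07-20, 2012-08-20

Gaps: 31, 31, 29, 31, 30, 31 days — not constant. Every event is on the 20th of the month.
Pattern: the 20th of each month.
Next: July 2012 → 2012-07-20.
Next: August 2012 → 2012-08-20.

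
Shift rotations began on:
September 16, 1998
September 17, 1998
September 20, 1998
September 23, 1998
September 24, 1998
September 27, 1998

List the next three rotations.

September 30, 1998; October 1, 1998; October 4, 1998

The gap pattern 1, 3, 3, 1, 3 repeats every 3 events.
These are the Wednesdays, Thursdays and Sundays of each week.
The following Wednesday is September 30, 1998.
Next Thursday: October 1, 1998.
Next Sunday: October 4, 1998.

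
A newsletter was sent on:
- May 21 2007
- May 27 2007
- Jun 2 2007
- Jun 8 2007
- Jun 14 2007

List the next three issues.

Gaps between consecutive events: 6, 6, 6, 6 days — a constant 6-day interval.
Jun 14 2007 + 6 days = Jun 20 2007.
Jun 20 2007 + 6 days = Jun 26 2007.
Jun 26 2007 + 6 days = Jul 2 2007.

Jun 20 2007, Jun 26 2007, Jul 2 2007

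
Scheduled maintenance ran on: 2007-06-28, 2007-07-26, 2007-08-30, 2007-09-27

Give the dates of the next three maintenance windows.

All Thursdays; the gaps (28, 35, 28) vary with month length.
This is the last Thursday of each month.
October 2007 ends with Thursday 2007-10-25.
November 2007 ends with Thursday 2007-11-29.
December 2007 ends with Thursday 2007-12-27.

2007-10-25, 2007-11-29, 2007-12-27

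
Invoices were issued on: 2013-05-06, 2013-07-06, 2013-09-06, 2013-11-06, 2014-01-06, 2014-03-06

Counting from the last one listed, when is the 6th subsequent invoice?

Each date is the 6th; the gaps (61, 62, 61, 61, 59) track the month lengths.
The rule is the 6th of every 2 months.
May 2014: 2014-05-06.
July 2014: 2014-07-06.
Next: September 2014 → 2014-09-06.
Next: November 2014 → 2014-11-06.
January 2015: 2015-01-06.
Next: March 2015 → 2015-03-06.

2015-03-06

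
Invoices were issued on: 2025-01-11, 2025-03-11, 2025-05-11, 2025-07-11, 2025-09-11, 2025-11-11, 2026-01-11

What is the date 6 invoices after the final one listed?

2027-01-11

Each date is the 11th; the gaps (59, 61, 61, 62, 61, 61) track the month lengths.
The rule is the 11th of every 2 months.
Next: March 2026 → 2026-03-11.
Next: May 2026 → 2026-05-11.
July 2026: 2026-07-11.
Next: September 2026 → 2026-09-11.
Next: November 2026 → 2026-11-11.
January 2027: 2027-01-11.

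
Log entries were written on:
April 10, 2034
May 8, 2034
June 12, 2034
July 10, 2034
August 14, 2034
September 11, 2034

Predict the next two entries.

October 9, 2034; November 13, 2034

Gaps: 28, 35, 28, 35, 28 days — a mix of 28 and 35. Every date is a Monday.
Each is the 2nd Monday of its month.
October 2034 — 2nd Monday is October 9, 2034.
November 2034 — 2nd Monday is November 13, 2034.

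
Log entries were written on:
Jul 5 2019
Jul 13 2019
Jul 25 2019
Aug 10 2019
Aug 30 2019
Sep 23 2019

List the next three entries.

Gaps: 8, 12, 16, 20, 24 days — each gap is 4 larger than the previous one.
Next gap: 28 days. Sep 23 2019 + 28 days = Oct 21 2019.
Next gap: 32 days. Oct 21 2019 + 32 days = Nov 22 2019.
Next gap: 36 days. Nov 22 2019 + 36 days = Dec 28 2019.

Oct 21 2019, Nov 22 2019, Dec 28 2019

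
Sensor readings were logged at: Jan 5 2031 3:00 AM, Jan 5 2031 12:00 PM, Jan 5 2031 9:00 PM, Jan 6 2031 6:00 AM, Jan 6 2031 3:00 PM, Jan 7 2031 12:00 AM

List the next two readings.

The interval is a steady 9 hours (9, 9, 9, 9, 9).
Jan 7 2031 12:00 AM + 9 h = Jan 7 2031 9:00 AM.
Jan 7 2031 9:00 AM + 9 h = Jan 7 2031 6:00 PM.

Jan 7 2031 9:00 AM, Jan 7 2031 6:00 PM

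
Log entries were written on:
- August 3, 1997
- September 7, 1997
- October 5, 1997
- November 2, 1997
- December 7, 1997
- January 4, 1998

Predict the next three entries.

These are Sundays at 28- or 35-day spacing (35, 28, 28, 35, 28).
The pattern: 1st Sunday of the month.
February 1998 — 1st Sunday is February 1, 1998.
March 1998 — 1st Sunday is March 1, 1998.
April 1998 — 1st Sunday is April 5, 1998.

February 1, 1998; March 1, 1998; April 5, 1998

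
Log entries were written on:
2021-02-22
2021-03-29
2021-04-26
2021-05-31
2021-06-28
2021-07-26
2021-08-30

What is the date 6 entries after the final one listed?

2022-02-28

These are Mondays with 35, 28, 35, 28, 28, 35-day gaps.
Each is the final Monday of its month — 2021-03-29 is past the 28th, so '4th Monday' doesn't fit.
Last Monday of September 2021: 2021-09-27.
Last Monday of October 2021: 2021-10-25.
Last Monday of November 2021: 2021-11-29.
December 2021 ends with Monday 2021-12-27.
January 2022 ends with Monday 2022-01-31.
Last Monday of February 2022: 2022-02-28.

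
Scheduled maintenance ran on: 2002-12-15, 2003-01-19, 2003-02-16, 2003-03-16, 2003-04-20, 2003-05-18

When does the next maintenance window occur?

2003-06-15

Gaps: 35, 28, 28, 35, 28 days — a mix of 28 and 35. Every date is a Sunday.
Each is the 3rd Sunday of its month.
3rd Sunday of June 2003: 2003-06-15.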